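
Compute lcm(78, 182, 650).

78 = 2 × 3 × 13
182 = 2 × 7 × 13
650 = 2 × 5^2 × 13
LCM(78, 182, 650) = 2 × 3 × 5^2 × 7 × 13 = 13650.

13650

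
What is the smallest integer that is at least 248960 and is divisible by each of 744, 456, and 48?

254448

The integer must be a common multiple of 744, 456, and 48, so a multiple of their LCM.
744 = 2^3 × 3 × 31
456 = 2^3 × 3 × 19
48 = 2^4 × 3
LCM(744, 456, 48) = 2^4 × 3 × 19 × 31 = 28272.
Smallest multiple of 28272 that is ≥ 248960: ⌈248960/28272⌉ × 28272 = 9 × 28272 = 254448.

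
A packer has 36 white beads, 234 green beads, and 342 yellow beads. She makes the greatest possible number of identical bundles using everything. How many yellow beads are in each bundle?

19

Number of bundles = gcd(36, 234, 342).
36 = 2^2 × 3^2
234 = 2 × 3^2 × 13
342 = 2 × 3^2 × 19
gcd(36, 234, 342) = 2 × 3^2 = 18.
yellow beads per bundle = 342 / 18 = 19.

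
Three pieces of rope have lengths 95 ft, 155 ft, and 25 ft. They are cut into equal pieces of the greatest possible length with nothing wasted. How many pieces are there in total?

55

Piece length = gcd(95, 155, 25).
95 = 5 × 19
155 = 5 × 31
25 = 5^2
gcd(95, 155, 25) = 5.
Total pieces = 95/5 + 155/5 + 25/5 = 19 + 31 + 5 = 55.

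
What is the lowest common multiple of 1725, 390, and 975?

44850

1725 = 3 × 5^2 × 23
390 = 2 × 3 × 5 × 13
975 = 3 × 5^2 × 13
LCM(1725, 390, 975) = 2 × 3 × 5^2 × 13 × 23 = 44850.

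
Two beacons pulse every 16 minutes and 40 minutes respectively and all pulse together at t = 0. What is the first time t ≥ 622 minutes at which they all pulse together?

Joint pulses occur at multiples of LCM(16, 40).
16 = 2^4
40 = 2^3 × 5
LCM(16, 40) = 2^4 × 5 = 80.
Smallest multiple of 80 that is ≥ 622: ⌈622/80⌉ × 80 = 8 × 80 = 640.

640 minutes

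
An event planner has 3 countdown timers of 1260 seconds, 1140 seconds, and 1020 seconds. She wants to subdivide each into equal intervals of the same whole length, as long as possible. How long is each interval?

The interval must divide each timer length; the longest such is the gcd.
1260 = 2^2 × 3^2 × 5 × 7
1140 = 2^2 × 3 × 5 × 19
1020 = 2^2 × 3 × 5 × 17
gcd(1260, 1140, 1020) = 2^2 × 3 × 5 = 60.

60 seconds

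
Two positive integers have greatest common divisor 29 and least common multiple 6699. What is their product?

For any two positive integers, gcd × lcm = product = 29 × 6699 = 194271.

194271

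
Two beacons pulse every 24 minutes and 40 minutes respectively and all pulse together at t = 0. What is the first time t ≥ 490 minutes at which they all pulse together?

600 minutes

Joint pulses occur at multiples of LCM(24, 40).
24 = 2^3 × 3
40 = 2^3 × 5
LCM(24, 40) = 2^3 × 3 × 5 = 120.
Smallest multiple of 120 that is ≥ 490: ⌈490/120⌉ × 120 = 5 × 120 = 600.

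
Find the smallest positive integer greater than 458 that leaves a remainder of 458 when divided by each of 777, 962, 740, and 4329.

N − 458 must be a common multiple of 777, 962, 740, and 4329.
777 = 3 × 7 × 37
962 = 2 × 13 × 37
740 = 2^2 × 5 × 37
4329 = 3^2 × 13 × 37
LCM(777, 962, 740, 4329) = 2^2 × 3^2 × 5 × 7 × 13 × 37 = 606060.
Smallest N > 458 is LCM + 458 = 606060 + 458 = 606518.

606518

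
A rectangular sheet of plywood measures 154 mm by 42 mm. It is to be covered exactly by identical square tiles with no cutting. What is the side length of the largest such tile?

14 mm

By the Euclidean algorithm:
154 = 3 × 42 + 28
42 = 1 × 28 + 14
28 = 2 × 14 + 0
gcd(154, 42) = 14.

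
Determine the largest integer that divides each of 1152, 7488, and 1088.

64

1152 = 2^7 × 3^2
7488 = 2^6 × 3^2 × 13
1088 = 2^6 × 17
gcd(1152, 7488, 1088) = 2^6 = 64.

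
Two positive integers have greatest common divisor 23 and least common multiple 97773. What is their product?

For any two positive integers, gcd × lcm = product = 23 × 97773 = 2248779.

2248779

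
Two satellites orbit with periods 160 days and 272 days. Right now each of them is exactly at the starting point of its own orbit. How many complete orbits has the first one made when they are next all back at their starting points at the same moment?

17 orbits

All finish a whole number of cycles simultaneously at t = LCM of the periods.
160 = 2^5 × 5
272 = 2^4 × 17
LCM(160, 272) = 2^5 × 5 × 17 = 2720.
Orbits for period 160: 2720 / 160 = 17.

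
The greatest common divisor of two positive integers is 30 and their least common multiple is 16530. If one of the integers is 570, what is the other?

870

For two integers, gcd × lcm = product, so the other is (30 × 16530) / 570 = 495900 / 570 = 870.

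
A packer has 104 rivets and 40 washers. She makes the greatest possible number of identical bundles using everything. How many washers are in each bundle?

Number of bundles = gcd(104, 40).
104 = 2^3 × 13
40 = 2^3 × 5
gcd(104, 40) = 2^3 = 8.
washers per bundle = 40 / 8 = 5.

5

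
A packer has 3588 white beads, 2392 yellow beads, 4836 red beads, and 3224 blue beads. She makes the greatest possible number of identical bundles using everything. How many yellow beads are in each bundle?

46

Number of bundles = gcd(3588, 2392, 4836, 3224).
3588 = 2^2 × 3 × 13 × 23
2392 = 2^3 × 13 × 23
4836 = 2^2 × 3 × 13 × 31
3224 = 2^3 × 13 × 31
gcd(3588, 2392, 4836, 3224) = 2^2 × 13 = 52.
yellow beads per bundle = 2392 / 52 = 46.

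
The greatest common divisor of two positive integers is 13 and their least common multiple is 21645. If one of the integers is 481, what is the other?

For two integers, gcd × lcm = product, so the other is (13 × 21645) / 481 = 281385 / 481 = 585.

585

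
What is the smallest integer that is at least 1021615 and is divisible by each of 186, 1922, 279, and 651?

1089774

The integer must be a common multiple of 186, 1922, 279, and 651, so a multiple of their LCM.
186 = 2 × 3 × 31
1922 = 2 × 31^2
279 = 3^2 × 31
651 = 3 × 7 × 31
LCM(186, 1922, 279, 651) = 2 × 3^2 × 7 × 31^2 = 121086.
Smallest multiple of 121086 that is ≥ 1021615: ⌈1021615/121086⌉ × 121086 = 9 × 121086 = 1089774.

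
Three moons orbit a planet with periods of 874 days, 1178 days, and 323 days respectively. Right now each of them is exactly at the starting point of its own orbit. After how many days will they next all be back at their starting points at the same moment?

They coincide at every common multiple of the periods; the first is the LCM.
874 = 2 × 19 × 23
1178 = 2 × 19 × 31
323 = 17 × 19
LCM(874, 1178, 323) = 2 × 17 × 19 × 23 × 31 = 460598.

460598 days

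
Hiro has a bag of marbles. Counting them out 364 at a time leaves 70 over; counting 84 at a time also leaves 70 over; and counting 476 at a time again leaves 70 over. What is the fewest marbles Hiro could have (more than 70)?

N − 70 must be a common multiple of 364, 84, and 476.
364 = 2^2 × 7 × 13
84 = 2^2 × 3 × 7
476 = 2^2 × 7 × 17
LCM(364, 84, 476) = 2^2 × 3 × 7 × 13 × 17 = 18564.
Smallest N > 70 is LCM + 70 = 18564 + 70 = 18634.

18634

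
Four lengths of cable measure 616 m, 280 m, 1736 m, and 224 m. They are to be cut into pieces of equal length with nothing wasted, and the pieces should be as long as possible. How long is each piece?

56 m

The greatest length dividing all of 616, 280, 1736, and 224 is their gcd.
616 = 2^3 × 7 × 11
280 = 2^3 × 5 × 7
1736 = 2^3 × 7 × 31
224 = 2^5 × 7
gcd(616, 280, 1736, 224) = 2^3 × 7 = 56.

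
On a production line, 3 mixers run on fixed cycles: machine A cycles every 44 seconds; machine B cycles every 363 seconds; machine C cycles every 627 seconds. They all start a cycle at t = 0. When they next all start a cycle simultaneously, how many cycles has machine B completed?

The first common completion time is the LCM of the periods.
44 = 2^2 × 11
363 = 3 × 11^2
627 = 3 × 11 × 19
LCM(44, 363, 627) = 2^2 × 3 × 11^2 × 19 = 27588.
Cycles for period 363: 27588 / 363 = 76.

76 cycles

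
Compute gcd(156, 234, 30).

6

156 = 2^2 × 3 × 13
234 = 2 × 3^2 × 13
30 = 2 × 3 × 5
gcd(156, 234, 30) = 2 × 3 = 6.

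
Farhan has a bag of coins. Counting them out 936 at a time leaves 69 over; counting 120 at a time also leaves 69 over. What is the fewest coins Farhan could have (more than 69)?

4749

N − 69 must be a common multiple of 936 and 120.
936 = 2^3 × 3^2 × 13
120 = 2^3 × 3 × 5
LCM(936, 120) = 2^3 × 3^2 × 5 × 13 = 4680.
Smallest N > 69 is LCM + 69 = 4680 + 69 = 4749.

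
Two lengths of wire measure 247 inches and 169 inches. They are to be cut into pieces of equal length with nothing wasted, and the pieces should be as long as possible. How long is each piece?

By the Euclidean algorithm:
247 = 1 × 169 + 78
169 = 2 × 78 + 13
78 = 6 × 13 + 0
gcd(247, 169) = 13.

13 inches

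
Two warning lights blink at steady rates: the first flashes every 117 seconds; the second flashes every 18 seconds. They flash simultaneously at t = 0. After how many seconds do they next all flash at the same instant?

234 seconds

They coincide at every common multiple of the periods; the first is the LCM.
117 = 3^2 × 13
18 = 2 × 3^2
LCM(117, 18) = 2 × 3^2 × 13 = 234.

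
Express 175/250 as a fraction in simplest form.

7/10

175 = 5^2 × 7
250 = 2 × 5^3
gcd(175, 250) = 5^2 = 25.
Divide numerator and denominator by 25: 175/250 = 7/10.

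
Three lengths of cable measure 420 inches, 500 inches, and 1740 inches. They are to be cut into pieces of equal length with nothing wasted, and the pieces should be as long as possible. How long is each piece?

Each piece length must divide every original length, so the longest possible is gcd(420, 500, 1740).
420 = 2^2 × 3 × 5 × 7
500 = 2^2 × 5^3
1740 = 2^2 × 3 × 5 × 29
gcd(420, 500, 1740) = 2^2 × 5 = 20.

20 inches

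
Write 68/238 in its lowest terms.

68 = 2^2 × 17
238 = 2 × 7 × 17
gcd(68, 238) = 2 × 17 = 34.
Divide numerator and denominator by 34: 68/238 = 2/7.

2/7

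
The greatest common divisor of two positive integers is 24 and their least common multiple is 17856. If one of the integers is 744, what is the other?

For two integers, gcd × lcm = product, so the other is (24 × 17856) / 744 = 428544 / 744 = 576.

576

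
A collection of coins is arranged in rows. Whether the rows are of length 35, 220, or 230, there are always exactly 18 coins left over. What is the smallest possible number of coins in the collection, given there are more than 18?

N − 18 must be a common multiple of 35, 220, and 230.
35 = 5 × 7
220 = 2^2 × 5 × 11
230 = 2 × 5 × 23
LCM(35, 220, 230) = 2^2 × 5 × 7 × 11 × 23 = 35420.
Smallest N > 18 is LCM + 18 = 35420 + 18 = 35438.

35438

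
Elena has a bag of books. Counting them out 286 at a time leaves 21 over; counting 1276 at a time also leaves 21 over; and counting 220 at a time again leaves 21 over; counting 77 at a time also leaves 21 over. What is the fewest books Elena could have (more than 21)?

N − 21 must be a common multiple of 286, 1276, 220, and 77.
286 = 2 × 11 × 13
1276 = 2^2 × 11 × 29
220 = 2^2 × 5 × 11
77 = 7 × 11
LCM(286, 1276, 220, 77) = 2^2 × 5 × 7 × 11 × 13 × 29 = 580580.
Smallest N > 21 is LCM + 21 = 580580 + 21 = 580601.

580601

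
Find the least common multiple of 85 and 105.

1785

85 = 5 × 17
105 = 3 × 5 × 7
LCM(85, 105) = 3 × 5 × 7 × 17 = 1785.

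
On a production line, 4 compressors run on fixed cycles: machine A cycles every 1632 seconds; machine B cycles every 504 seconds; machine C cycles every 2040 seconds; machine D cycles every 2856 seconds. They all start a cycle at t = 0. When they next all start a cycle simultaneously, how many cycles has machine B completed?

340 cycles

The first common completion time is the LCM of the periods.
1632 = 2^5 × 3 × 17
504 = 2^3 × 3^2 × 7
2040 = 2^3 × 3 × 5 × 17
2856 = 2^3 × 3 × 7 × 17
LCM(1632, 504, 2040, 2856) = 2^5 × 3^2 × 5 × 7 × 17 = 171360.
Cycles for period 504: 171360 / 504 = 340.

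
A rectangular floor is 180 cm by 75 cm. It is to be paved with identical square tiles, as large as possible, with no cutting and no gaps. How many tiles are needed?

60

Tile side = gcd(180, 75).
180 = 2^2 × 3^2 × 5
75 = 3 × 5^2
gcd(180, 75) = 3 × 5 = 15.
Tiles: (180/15) × (75/15) = 12 × 5 = 60.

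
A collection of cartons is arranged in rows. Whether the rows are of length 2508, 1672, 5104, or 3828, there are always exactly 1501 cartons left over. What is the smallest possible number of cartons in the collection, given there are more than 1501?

N − 1501 must be a common multiple of 2508, 1672, 5104, and 3828.
2508 = 2^2 × 3 × 11 × 19
1672 = 2^3 × 11 × 19
5104 = 2^4 × 11 × 29
3828 = 2^2 × 3 × 11 × 29
LCM(2508, 1672, 5104, 3828) = 2^4 × 3 × 11 × 19 × 29 = 290928.
Smallest N > 1501 is LCM + 1501 = 290928 + 1501 = 292429.

292429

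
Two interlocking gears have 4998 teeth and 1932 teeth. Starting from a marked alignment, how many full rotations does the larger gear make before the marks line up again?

All finish a whole number of cycles simultaneously at t = LCM of the periods.
4998 = 2 × 3 × 7^2 × 17
1932 = 2^2 × 3 × 7 × 23
LCM(4998, 1932) = 2^2 × 3 × 7^2 × 17 × 23 = 229908.
Rotations for period 4998: 229908 / 4998 = 46.

46 rotations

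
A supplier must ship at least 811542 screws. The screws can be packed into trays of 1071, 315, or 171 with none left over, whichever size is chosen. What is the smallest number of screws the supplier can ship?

The number of screws must be a common multiple of 1071, 315, and 171, so a multiple of their LCM.
1071 = 3^2 × 7 × 17
315 = 3^2 × 5 × 7
171 = 3^2 × 19
LCM(1071, 315, 171) = 3^2 × 5 × 7 × 17 × 19 = 101745.
Smallest multiple of 101745 that is ≥ 811542: ⌈811542/101745⌉ × 101745 = 8 × 101745 = 813960.

813960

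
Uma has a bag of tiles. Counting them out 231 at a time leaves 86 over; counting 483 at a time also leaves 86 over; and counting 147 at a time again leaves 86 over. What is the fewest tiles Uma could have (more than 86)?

N − 86 must be a common multiple of 231, 483, and 147.
231 = 3 × 7 × 11
483 = 3 × 7 × 23
147 = 3 × 7^2
LCM(231, 483, 147) = 3 × 7^2 × 11 × 23 = 37191.
Smallest N > 86 is LCM + 86 = 37191 + 86 = 37277.

37277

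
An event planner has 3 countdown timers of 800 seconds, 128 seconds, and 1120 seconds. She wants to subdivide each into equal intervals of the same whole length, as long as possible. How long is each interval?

32 seconds

The interval must divide each timer length; the longest such is the gcd.
800 = 2^5 × 5^2
128 = 2^7
1120 = 2^5 × 5 × 7
gcd(800, 128, 1120) = 2^5 = 32.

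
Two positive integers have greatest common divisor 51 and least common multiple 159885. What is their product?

For any two positive integers, gcd × lcm = product = 51 × 159885 = 8154135.

8154135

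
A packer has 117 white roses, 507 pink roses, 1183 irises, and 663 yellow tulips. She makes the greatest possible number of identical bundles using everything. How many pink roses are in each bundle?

Number of bundles = gcd(117, 507, 1183, 663).
117 = 3^2 × 13
507 = 3 × 13^2
1183 = 7 × 13^2
663 = 3 × 13 × 17
gcd(117, 507, 1183, 663) = 13.
pink roses per bundle = 507 / 13 = 39.

39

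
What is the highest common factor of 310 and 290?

10

310 = 2 × 5 × 31
290 = 2 × 5 × 29
gcd(310, 290) = 2 × 5 = 10.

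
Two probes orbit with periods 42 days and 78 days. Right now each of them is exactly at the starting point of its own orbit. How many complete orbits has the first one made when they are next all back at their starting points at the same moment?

13 orbits

The first common completion time is the LCM of the periods.
42 = 2 × 3 × 7
78 = 2 × 3 × 13
LCM(42, 78) = 2 × 3 × 7 × 13 = 546.
Orbits for period 42: 546 / 42 = 13.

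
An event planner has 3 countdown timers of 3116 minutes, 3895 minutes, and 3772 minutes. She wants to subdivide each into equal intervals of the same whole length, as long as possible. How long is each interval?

The interval must divide each timer length; the longest such is the gcd.
3116 = 2^2 × 19 × 41
3895 = 5 × 19 × 41
3772 = 2^2 × 23 × 41
gcd(3116, 3895, 3772) = 41.

41 minutes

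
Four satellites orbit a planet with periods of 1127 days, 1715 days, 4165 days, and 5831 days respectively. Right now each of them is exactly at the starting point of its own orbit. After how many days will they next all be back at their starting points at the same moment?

670565 days

They coincide at every common multiple of the periods; the first is the LCM.
1127 = 7^2 × 23
1715 = 5 × 7^3
4165 = 5 × 7^2 × 17
5831 = 7^3 × 17
LCM(1127, 1715, 4165, 5831) = 5 × 7^3 × 17 × 23 = 670565.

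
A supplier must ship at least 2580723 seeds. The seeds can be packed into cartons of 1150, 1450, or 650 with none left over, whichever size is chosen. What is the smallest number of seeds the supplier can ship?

2601300

The number of seeds must be a common multiple of 1150, 1450, and 650, so a multiple of their LCM.
1150 = 2 × 5^2 × 23
1450 = 2 × 5^2 × 29
650 = 2 × 5^2 × 13
LCM(1150, 1450, 650) = 2 × 5^2 × 13 × 23 × 29 = 433550.
Smallest multiple of 433550 that is ≥ 2580723: ⌈2580723/433550⌉ × 433550 = 6 × 433550 = 2601300.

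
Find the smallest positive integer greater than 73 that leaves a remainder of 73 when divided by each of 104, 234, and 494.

17857

N − 73 must be a common multiple of 104, 234, and 494.
104 = 2^3 × 13
234 = 2 × 3^2 × 13
494 = 2 × 13 × 19
LCM(104, 234, 494) = 2^3 × 3^2 × 13 × 19 = 17784.
Smallest N > 73 is LCM + 73 = 17784 + 73 = 17857.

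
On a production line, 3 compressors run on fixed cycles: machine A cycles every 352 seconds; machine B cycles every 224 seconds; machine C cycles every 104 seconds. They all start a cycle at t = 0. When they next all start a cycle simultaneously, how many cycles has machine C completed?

They are all back at their starting positions together after one LCM of the periods.
352 = 2^5 × 11
224 = 2^5 × 7
104 = 2^3 × 13
LCM(352, 224, 104) = 2^5 × 7 × 11 × 13 = 32032.
Cycles for period 104: 32032 / 104 = 308.

308 cycles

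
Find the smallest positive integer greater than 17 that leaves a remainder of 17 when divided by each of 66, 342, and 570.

N − 17 must be a common multiple of 66, 342, and 570.
66 = 2 × 3 × 11
342 = 2 × 3^2 × 19
570 = 2 × 3 × 5 × 19
LCM(66, 342, 570) = 2 × 3^2 × 5 × 11 × 19 = 18810.
Smallest N > 17 is LCM + 17 = 18810 + 17 = 18827.

18827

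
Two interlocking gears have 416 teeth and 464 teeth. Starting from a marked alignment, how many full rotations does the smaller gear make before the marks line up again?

29 rotations

The first common completion time is the LCM of the periods.
416 = 2^5 × 13
464 = 2^4 × 29
LCM(416, 464) = 2^5 × 13 × 29 = 12064.
Rotations for period 416: 12064 / 416 = 29.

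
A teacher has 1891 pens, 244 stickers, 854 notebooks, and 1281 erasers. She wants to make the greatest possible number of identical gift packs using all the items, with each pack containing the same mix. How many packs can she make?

The pack count must divide each quantity, so the greatest is gcd(1891, 244, 854, 1281).
1891 = 31 × 61
244 = 2^2 × 61
854 = 2 × 7 × 61
1281 = 3 × 7 × 61
gcd(1891, 244, 854, 1281) = 61.

61 packs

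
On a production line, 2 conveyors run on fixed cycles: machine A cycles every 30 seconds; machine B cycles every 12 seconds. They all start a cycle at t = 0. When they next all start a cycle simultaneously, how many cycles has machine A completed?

They are all back at their starting positions together after one LCM of the periods.
30 = 2 × 3 × 5
12 = 2^2 × 3
LCM(30, 12) = 2^2 × 3 × 5 = 60.
Cycles for period 30: 60 / 30 = 2.

2 cycles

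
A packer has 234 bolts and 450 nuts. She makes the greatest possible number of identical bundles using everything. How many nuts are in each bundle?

25

Number of bundles = gcd(234, 450).
234 = 2 × 3^2 × 13
450 = 2 × 3^2 × 5^2
gcd(234, 450) = 2 × 3^2 = 18.
nuts per bundle = 450 / 18 = 25.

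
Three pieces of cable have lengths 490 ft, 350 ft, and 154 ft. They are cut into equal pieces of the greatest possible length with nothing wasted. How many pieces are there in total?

Piece length = gcd(490, 350, 154).
490 = 2 × 5 × 7^2
350 = 2 × 5^2 × 7
154 = 2 × 7 × 11
gcd(490, 350, 154) = 2 × 7 = 14.
Total pieces = 490/14 + 350/14 + 154/14 = 35 + 25 + 11 = 71.

71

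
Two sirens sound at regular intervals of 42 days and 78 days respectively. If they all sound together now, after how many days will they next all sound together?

546 days

They coincide at every common multiple of the periods; the first is the LCM.
42 = 2 × 3 × 7
78 = 2 × 3 × 13
LCM(42, 78) = 2 × 3 × 7 × 13 = 546.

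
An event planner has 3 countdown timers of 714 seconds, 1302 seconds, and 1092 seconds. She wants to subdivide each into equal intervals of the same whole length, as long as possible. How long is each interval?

42 seconds

The interval must divide each timer length; the longest such is the gcd.
714 = 2 × 3 × 7 × 17
1302 = 2 × 3 × 7 × 31
1092 = 2^2 × 3 × 7 × 13
gcd(714, 1302, 1092) = 2 × 3 × 7 = 42.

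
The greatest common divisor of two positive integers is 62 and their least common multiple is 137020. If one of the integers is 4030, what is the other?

2108

For two integers, gcd × lcm = product, so the other is (62 × 137020) / 4030 = 8495240 / 4030 = 2108.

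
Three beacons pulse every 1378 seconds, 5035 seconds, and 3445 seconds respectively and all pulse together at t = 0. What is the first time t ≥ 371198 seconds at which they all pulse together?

392730 seconds

Joint pulses occur at multiples of LCM(1378, 5035, 3445).
1378 = 2 × 13 × 53
5035 = 5 × 19 × 53
3445 = 5 × 13 × 53
LCM(1378, 5035, 3445) = 2 × 5 × 13 × 19 × 53 = 130910.
Smallest multiple of 130910 that is ≥ 371198: ⌈371198/130910⌉ × 130910 = 3 × 130910 = 392730.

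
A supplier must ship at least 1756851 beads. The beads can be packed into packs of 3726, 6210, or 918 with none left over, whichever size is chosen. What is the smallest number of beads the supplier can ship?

1900260

The number of beads must be a common multiple of 3726, 6210, and 918, so a multiple of their LCM.
3726 = 2 × 3^4 × 23
6210 = 2 × 3^3 × 5 × 23
918 = 2 × 3^3 × 17
LCM(3726, 6210, 918) = 2 × 3^4 × 5 × 17 × 23 = 316710.
Smallest multiple of 316710 that is ≥ 1756851: ⌈1756851/316710⌉ × 316710 = 6 × 316710 = 1900260.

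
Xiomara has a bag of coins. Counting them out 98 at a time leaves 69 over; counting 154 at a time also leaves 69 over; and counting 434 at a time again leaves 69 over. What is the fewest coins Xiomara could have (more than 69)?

N − 69 must be a common multiple of 98, 154, and 434.
98 = 2 × 7^2
154 = 2 × 7 × 11
434 = 2 × 7 × 31
LCM(98, 154, 434) = 2 × 7^2 × 11 × 31 = 33418.
Smallest N > 69 is LCM + 69 = 33418 + 69 = 33487.

33487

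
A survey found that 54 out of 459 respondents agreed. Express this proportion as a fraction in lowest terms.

2/17

54 = 2 × 3^3
459 = 3^3 × 17
gcd(54, 459) = 3^3 = 27.
Divide numerator and denominator by 27: 54/459 = 2/17.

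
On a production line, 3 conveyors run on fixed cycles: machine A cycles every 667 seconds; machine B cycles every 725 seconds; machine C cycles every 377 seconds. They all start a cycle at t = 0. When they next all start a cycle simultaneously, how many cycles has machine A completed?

All finish a whole number of cycles simultaneously at t = LCM of the periods.
667 = 23 × 29
725 = 5^2 × 29
377 = 13 × 29
LCM(667, 725, 377) = 5^2 × 13 × 23 × 29 = 216775.
Cycles for period 667: 216775 / 667 = 325.

325 cycles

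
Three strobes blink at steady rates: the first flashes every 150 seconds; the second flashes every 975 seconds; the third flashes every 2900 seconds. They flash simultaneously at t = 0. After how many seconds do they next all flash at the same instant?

We need the least common multiple of the intervals.
150 = 2 × 3 × 5^2
975 = 3 × 5^2 × 13
2900 = 2^2 × 5^2 × 29
LCM(150, 975, 2900) = 2^2 × 3 × 5^2 × 13 × 29 = 113100.

113100 seconds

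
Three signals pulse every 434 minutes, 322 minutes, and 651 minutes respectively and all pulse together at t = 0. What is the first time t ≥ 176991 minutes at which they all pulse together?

179676 minutes

Joint pulses occur at multiples of LCM(434, 322, 651).
434 = 2 × 7 × 31
322 = 2 × 7 × 23
651 = 3 × 7 × 31
LCM(434, 322, 651) = 2 × 3 × 7 × 23 × 31 = 29946.
Smallest multiple of 29946 that is ≥ 176991: ⌈176991/29946⌉ × 29946 = 6 × 29946 = 179676.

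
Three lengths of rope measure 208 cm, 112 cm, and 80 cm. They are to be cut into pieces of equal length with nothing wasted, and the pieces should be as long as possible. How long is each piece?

16 cm

Each piece length must divide every original length, so the longest possible is gcd(208, 112, 80).
208 = 2^4 × 13
112 = 2^4 × 7
80 = 2^4 × 5
gcd(208, 112, 80) = 2^4 = 16.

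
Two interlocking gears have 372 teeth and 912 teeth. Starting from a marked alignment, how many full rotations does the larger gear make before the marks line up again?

All finish a whole number of cycles simultaneously at t = LCM of the periods.
372 = 2^2 × 3 × 31
912 = 2^4 × 3 × 19
LCM(372, 912) = 2^4 × 3 × 19 × 31 = 28272.
Rotations for period 912: 28272 / 912 = 31.

31 rotations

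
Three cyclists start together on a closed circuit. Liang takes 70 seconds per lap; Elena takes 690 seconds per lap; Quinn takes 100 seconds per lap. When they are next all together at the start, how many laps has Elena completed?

All finish a whole number of cycles simultaneously at t = LCM of the periods.
70 = 2 × 5 × 7
690 = 2 × 3 × 5 × 23
100 = 2^2 × 5^2
LCM(70, 690, 100) = 2^2 × 3 × 5^2 × 7 × 23 = 48300.
Laps for period 690: 48300 / 690 = 70.

70 laps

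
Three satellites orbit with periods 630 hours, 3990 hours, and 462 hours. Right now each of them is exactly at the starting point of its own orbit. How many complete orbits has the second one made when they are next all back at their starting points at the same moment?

They are all back at their starting positions together after one LCM of the periods.
630 = 2 × 3^2 × 5 × 7
3990 = 2 × 3 × 5 × 7 × 19
462 = 2 × 3 × 7 × 11
LCM(630, 3990, 462) = 2 × 3^2 × 5 × 7 × 11 × 19 = 131670.
Orbits for period 3990: 131670 / 3990 = 33.

33 orbits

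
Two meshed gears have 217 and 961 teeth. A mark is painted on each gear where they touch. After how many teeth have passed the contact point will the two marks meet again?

The first simultaneous occurrence is after LCM of the individual periods.
217 = 7 × 31
961 = 31^2
LCM(217, 961) = 7 × 31^2 = 6727.

6727 teeth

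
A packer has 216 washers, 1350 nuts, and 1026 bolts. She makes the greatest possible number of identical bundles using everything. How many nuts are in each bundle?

Number of bundles = gcd(216, 1350, 1026).
216 = 2^3 × 3^3
1350 = 2 × 3^3 × 5^2
1026 = 2 × 3^3 × 19
gcd(216, 1350, 1026) = 2 × 3^3 = 54.
nuts per bundle = 1350 / 54 = 25.

25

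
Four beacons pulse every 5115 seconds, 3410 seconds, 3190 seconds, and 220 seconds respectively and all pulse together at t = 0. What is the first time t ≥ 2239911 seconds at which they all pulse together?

Joint pulses occur at multiples of LCM(5115, 3410, 3190, 220).
5115 = 3 × 5 × 11 × 31
3410 = 2 × 5 × 11 × 31
3190 = 2 × 5 × 11 × 29
220 = 2^2 × 5 × 11
LCM(5115, 3410, 3190, 220) = 2^2 × 3 × 5 × 11 × 29 × 31 = 593340.
Smallest multiple of 593340 that is ≥ 2239911: ⌈2239911/593340⌉ × 593340 = 4 × 593340 = 2373360.

2373360 seconds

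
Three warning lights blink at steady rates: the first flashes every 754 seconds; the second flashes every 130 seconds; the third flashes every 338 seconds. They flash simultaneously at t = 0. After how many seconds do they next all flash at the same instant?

We need the least common multiple of the intervals.
754 = 2 × 13 × 29
130 = 2 × 5 × 13
338 = 2 × 13^2
LCM(754, 130, 338) = 2 × 5 × 13^2 × 29 = 49010.

49010 seconds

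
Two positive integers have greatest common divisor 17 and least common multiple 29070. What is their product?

494190

For any two positive integers, gcd × lcm = product = 17 × 29070 = 494190.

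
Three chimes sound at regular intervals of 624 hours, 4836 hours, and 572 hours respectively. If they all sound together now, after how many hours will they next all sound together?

We need the least common multiple of the intervals.
624 = 2^4 × 3 × 13
4836 = 2^2 × 3 × 13 × 31
572 = 2^2 × 11 × 13
LCM(624, 4836, 572) = 2^4 × 3 × 11 × 13 × 31 = 212784.

212784 hours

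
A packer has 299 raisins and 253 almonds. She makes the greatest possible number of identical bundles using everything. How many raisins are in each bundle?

Number of bundles = gcd(299, 253).
299 = 13 × 23
253 = 11 × 23
gcd(299, 253) = 23.
raisins per bundle = 299 / 23 = 13.

13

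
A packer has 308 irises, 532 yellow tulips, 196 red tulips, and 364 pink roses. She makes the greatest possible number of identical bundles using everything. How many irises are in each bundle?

11

Number of bundles = gcd(308, 532, 196, 364).
308 = 2^2 × 7 × 11
532 = 2^2 × 7 × 19
196 = 2^2 × 7^2
364 = 2^2 × 7 × 13
gcd(308, 532, 196, 364) = 2^2 × 7 = 28.
irises per bundle = 308 / 28 = 11.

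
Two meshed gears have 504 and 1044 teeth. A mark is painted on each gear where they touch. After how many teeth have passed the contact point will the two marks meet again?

The first simultaneous occurrence is after LCM of the individual periods.
504 = 2^3 × 3^2 × 7
1044 = 2^2 × 3^2 × 29
LCM(504, 1044) = 2^3 × 3^2 × 7 × 29 = 14616.

14616 teeth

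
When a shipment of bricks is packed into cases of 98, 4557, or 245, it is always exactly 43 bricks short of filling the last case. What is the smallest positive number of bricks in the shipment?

45527

Being 43 short of a full case of size k means N ≡ −43 (mod k), i.e. N + 43 is a multiple of each size.
98 = 2 × 7^2
4557 = 3 × 7^2 × 31
245 = 5 × 7^2
LCM(98, 4557, 245) = 2 × 3 × 5 × 7^2 × 31 = 45570.
Smallest positive N is 45570 − 43 = 45527.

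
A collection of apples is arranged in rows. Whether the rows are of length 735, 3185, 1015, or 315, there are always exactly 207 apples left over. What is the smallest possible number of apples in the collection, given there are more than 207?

831492

N − 207 must be a common multiple of 735, 3185, 1015, and 315.
735 = 3 × 5 × 7^2
3185 = 5 × 7^2 × 13
1015 = 5 × 7 × 29
315 = 3^2 × 5 × 7
LCM(735, 3185, 1015, 315) = 3^2 × 5 × 7^2 × 13 × 29 = 831285.
Smallest N > 207 is LCM + 207 = 831285 + 207 = 831492.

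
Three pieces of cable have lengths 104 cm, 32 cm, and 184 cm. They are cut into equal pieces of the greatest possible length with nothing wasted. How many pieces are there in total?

Piece length = gcd(104, 32, 184).
104 = 2^3 × 13
32 = 2^5
184 = 2^3 × 23
gcd(104, 32, 184) = 2^3 = 8.
Total pieces = 104/8 + 32/8 + 184/8 = 13 + 4 + 23 = 40.

40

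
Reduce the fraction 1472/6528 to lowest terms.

1472 = 2^6 × 23
6528 = 2^7 × 3 × 17
gcd(1472, 6528) = 2^6 = 64.
Divide numerator and denominator by 64: 1472/6528 = 23/102.

23/102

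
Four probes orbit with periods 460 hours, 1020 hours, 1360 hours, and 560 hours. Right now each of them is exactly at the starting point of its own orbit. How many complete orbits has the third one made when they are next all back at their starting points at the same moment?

The first common completion time is the LCM of the periods.
460 = 2^2 × 5 × 23
1020 = 2^2 × 3 × 5 × 17
1360 = 2^4 × 5 × 17
560 = 2^4 × 5 × 7
LCM(460, 1020, 1360, 560) = 2^4 × 3 × 5 × 7 × 17 × 23 = 656880.
Orbits for period 1360: 656880 / 1360 = 483.

483 orbits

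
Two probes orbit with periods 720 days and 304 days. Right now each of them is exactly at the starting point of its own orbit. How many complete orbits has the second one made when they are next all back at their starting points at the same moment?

45 orbits

They are all back at their starting positions together after one LCM of the periods.
720 = 2^4 × 3^2 × 5
304 = 2^4 × 19
LCM(720, 304) = 2^4 × 3^2 × 5 × 19 = 13680.
Orbits for period 304: 13680 / 304 = 45.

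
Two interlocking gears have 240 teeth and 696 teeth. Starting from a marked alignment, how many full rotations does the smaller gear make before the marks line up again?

29 rotations

The first common completion time is the LCM of the periods.
240 = 2^4 × 3 × 5
696 = 2^3 × 3 × 29
LCM(240, 696) = 2^4 × 3 × 5 × 29 = 6960.
Rotations for period 240: 6960 / 240 = 29.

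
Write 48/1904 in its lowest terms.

48 = 2^4 × 3
1904 = 2^4 × 7 × 17
gcd(48, 1904) = 2^4 = 16.
Divide numerator and denominator by 16: 48/1904 = 3/119.

3/119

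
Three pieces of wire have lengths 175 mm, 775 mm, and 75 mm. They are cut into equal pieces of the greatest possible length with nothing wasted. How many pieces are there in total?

41

Piece length = gcd(175, 775, 75).
175 = 5^2 × 7
775 = 5^2 × 31
75 = 3 × 5^2
gcd(175, 775, 75) = 5^2 = 25.
Total pieces = 175/25 + 775/25 + 75/25 = 7 + 31 + 3 = 41.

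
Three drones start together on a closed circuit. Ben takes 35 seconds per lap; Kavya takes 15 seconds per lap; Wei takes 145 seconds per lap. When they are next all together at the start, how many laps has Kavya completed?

They are all back at their starting positions together after one LCM of the periods.
35 = 5 × 7
15 = 3 × 5
145 = 5 × 29
LCM(35, 15, 145) = 3 × 5 × 7 × 29 = 3045.
Laps for period 15: 3045 / 15 = 203.

203 laps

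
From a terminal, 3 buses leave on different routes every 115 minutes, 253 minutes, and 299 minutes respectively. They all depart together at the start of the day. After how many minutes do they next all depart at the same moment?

16445 minutes

They coincide at every common multiple of the periods; the first is the LCM.
115 = 5 × 23
253 = 11 × 23
299 = 13 × 23
LCM(115, 253, 299) = 5 × 11 × 13 × 23 = 16445.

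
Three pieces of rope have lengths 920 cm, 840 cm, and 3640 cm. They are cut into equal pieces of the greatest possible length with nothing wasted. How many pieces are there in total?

135

Piece length = gcd(920, 840, 3640).
920 = 2^3 × 5 × 23
840 = 2^3 × 3 × 5 × 7
3640 = 2^3 × 5 × 7 × 13
gcd(920, 840, 3640) = 2^3 × 5 = 40.
Total pieces = 920/40 + 840/40 + 3640/40 = 23 + 21 + 91 = 135.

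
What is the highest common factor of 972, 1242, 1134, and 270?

54

972 = 2^2 × 3^5
1242 = 2 × 3^3 × 23
1134 = 2 × 3^4 × 7
270 = 2 × 3^3 × 5
gcd(972, 1242, 1134, 270) = 2 × 3^3 = 54.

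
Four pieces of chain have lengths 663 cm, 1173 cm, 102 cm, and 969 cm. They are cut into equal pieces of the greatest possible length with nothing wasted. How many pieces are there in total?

57

Piece length = gcd(663, 1173, 102, 969).
663 = 3 × 13 × 17
1173 = 3 × 17 × 23
102 = 2 × 3 × 17
969 = 3 × 17 × 19
gcd(663, 1173, 102, 969) = 3 × 17 = 51.
Total pieces = 663/51 + 1173/51 + 102/51 + 969/51 = 13 + 23 + 2 + 19 = 57.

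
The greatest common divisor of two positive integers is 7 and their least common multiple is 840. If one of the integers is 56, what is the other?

105

For two integers, gcd × lcm = product, so the other is (7 × 840) / 56 = 5880 / 56 = 105.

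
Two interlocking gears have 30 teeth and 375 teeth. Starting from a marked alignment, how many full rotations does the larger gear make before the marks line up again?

All finish a whole number of cycles simultaneously at t = LCM of the periods.
30 = 2 × 3 × 5
375 = 3 × 5^3
LCM(30, 375) = 2 × 3 × 5^3 = 750.
Rotations for period 375: 750 / 375 = 2.

2 rotations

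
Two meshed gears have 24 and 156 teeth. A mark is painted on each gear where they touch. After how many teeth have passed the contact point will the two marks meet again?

We need the least common multiple of the intervals.
24 = 2^3 × 3
156 = 2^2 × 3 × 13
LCM(24, 156) = 2^3 × 3 × 13 = 312.

312 teeth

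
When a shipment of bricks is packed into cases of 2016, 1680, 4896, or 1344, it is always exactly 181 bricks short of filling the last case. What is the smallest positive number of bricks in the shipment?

342539

Being 181 short of a full case of size k means N ≡ −181 (mod k), i.e. N + 181 is a multiple of each size.
2016 = 2^5 × 3^2 × 7
1680 = 2^4 × 3 × 5 × 7
4896 = 2^5 × 3^2 × 17
1344 = 2^6 × 3 × 7
LCM(2016, 1680, 4896, 1344) = 2^6 × 3^2 × 5 × 7 × 17 = 342720.
Smallest positive N is 342720 − 181 = 342539.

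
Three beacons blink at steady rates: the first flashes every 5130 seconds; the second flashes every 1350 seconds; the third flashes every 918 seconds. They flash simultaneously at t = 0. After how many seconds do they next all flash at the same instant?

They coincide at every common multiple of the periods; the first is the LCM.
5130 = 2 × 3^3 × 5 × 19
1350 = 2 × 3^3 × 5^2
918 = 2 × 3^3 × 17
LCM(5130, 1350, 918) = 2 × 3^3 × 5^2 × 17 × 19 = 436050.

436050 seconds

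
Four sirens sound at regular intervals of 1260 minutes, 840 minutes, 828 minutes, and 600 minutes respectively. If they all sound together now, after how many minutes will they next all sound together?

289800 minutes

We need the least common multiple of the intervals.
1260 = 2^2 × 3^2 × 5 × 7
840 = 2^3 × 3 × 5 × 7
828 = 2^2 × 3^2 × 23
600 = 2^3 × 3 × 5^2
LCM(1260, 840, 828, 600) = 2^3 × 3^2 × 5^2 × 7 × 23 = 289800.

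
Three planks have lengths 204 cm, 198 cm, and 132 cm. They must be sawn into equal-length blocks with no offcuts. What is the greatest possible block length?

This is the greatest common divisor of 204, 198, and 132.
204 = 2^2 × 3 × 17
198 = 2 × 3^2 × 11
132 = 2^2 × 3 × 11
gcd(204, 198, 132) = 2 × 3 = 6.

6 cm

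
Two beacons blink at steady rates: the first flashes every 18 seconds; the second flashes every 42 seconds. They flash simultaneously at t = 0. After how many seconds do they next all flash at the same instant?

The first simultaneous occurrence is after LCM of the individual periods.
18 = 2 × 3^2
42 = 2 × 3 × 7
LCM(18, 42) = 2 × 3^2 × 7 = 126.

126 seconds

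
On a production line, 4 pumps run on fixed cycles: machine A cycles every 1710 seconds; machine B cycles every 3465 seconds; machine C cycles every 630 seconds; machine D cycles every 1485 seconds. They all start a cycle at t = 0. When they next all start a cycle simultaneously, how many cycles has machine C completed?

627 cycles

The first common completion time is the LCM of the periods.
1710 = 2 × 3^2 × 5 × 19
3465 = 3^2 × 5 × 7 × 11
630 = 2 × 3^2 × 5 × 7
1485 = 3^3 × 5 × 11
LCM(1710, 3465, 630, 1485) = 2 × 3^3 × 5 × 7 × 11 × 19 = 395010.
Cycles for period 630: 395010 / 630 = 627.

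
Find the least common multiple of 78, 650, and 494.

78 = 2 × 3 × 13
650 = 2 × 5^2 × 13
494 = 2 × 13 × 19
LCM(78, 650, 494) = 2 × 3 × 5^2 × 13 × 19 = 37050.

37050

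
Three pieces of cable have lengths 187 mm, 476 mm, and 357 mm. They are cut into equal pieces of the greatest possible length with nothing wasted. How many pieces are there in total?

Piece length = gcd(187, 476, 357).
187 = 11 × 17
476 = 2^2 × 7 × 17
357 = 3 × 7 × 17
gcd(187, 476, 357) = 17.
Total pieces = 187/17 + 476/17 + 357/17 = 11 + 28 + 21 = 60.

60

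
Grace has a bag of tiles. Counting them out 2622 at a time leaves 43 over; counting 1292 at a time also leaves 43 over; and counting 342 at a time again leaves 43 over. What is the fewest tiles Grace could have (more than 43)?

N − 43 must be a common multiple of 2622, 1292, and 342.
2622 = 2 × 3 × 19 × 23
1292 = 2^2 × 17 × 19
342 = 2 × 3^2 × 19
LCM(2622, 1292, 342) = 2^2 × 3^2 × 17 × 19 × 23 = 267444.
Smallest N > 43 is LCM + 43 = 267444 + 43 = 267487.

267487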